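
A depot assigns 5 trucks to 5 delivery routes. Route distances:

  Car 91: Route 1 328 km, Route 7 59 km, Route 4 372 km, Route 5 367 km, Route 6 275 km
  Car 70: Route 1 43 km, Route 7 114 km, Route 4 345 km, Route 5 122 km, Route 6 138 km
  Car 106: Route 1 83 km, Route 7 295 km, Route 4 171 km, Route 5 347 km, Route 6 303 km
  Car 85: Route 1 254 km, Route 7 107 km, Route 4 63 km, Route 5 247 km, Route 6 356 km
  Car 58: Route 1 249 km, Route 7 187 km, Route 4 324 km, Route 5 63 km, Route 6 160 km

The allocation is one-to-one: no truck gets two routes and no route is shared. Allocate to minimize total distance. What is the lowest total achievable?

Min total: 406 km

Optimal: Car 91→Route 7 (59 km), Car 70→Route 6 (138 km), Car 106→Route 1 (83 km), Car 85→Route 4 (63 km), Car 58→Route 5 (63 km) — total 59+138+83+63+63 = 406 km.
Row-greedy (each truck in turn takes its cheapest remaining route) gives 680 km, worse by 274.
Swapping Car 91↔Car 70 (Car 91→Route 6 275 km, Car 70→Route 7 114 km) adds 192.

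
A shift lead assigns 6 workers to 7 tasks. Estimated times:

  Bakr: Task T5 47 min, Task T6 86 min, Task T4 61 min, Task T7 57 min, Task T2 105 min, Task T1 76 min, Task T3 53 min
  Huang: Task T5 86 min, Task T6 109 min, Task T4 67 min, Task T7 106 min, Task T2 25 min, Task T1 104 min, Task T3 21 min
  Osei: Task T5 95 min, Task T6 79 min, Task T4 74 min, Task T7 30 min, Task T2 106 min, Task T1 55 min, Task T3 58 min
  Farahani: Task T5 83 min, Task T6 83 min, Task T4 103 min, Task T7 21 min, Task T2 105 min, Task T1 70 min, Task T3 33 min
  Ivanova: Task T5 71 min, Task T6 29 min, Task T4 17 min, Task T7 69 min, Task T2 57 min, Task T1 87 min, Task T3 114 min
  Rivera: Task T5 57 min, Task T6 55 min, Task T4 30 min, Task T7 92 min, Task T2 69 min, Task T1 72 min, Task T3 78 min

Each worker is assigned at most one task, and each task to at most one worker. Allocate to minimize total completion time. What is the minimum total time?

Treat this as an assignment problem: match each worker to one task.
Optimal: Bakr→Task T5 (47 min), Huang→Task T2 (25 min), Osei→Task T7 (30 min), Farahani→Task T3 (33 min), Ivanova→Task T6 (29 min), Rivera→Task T4 (30 min) — total 47+25+30+33+29+30 = 194 min.
Row-greedy (each worker in turn takes its cheapest remaining task) gives 240 min, worse by 46.
Swapping Ivanova↔Bakr (Ivanova→Task T5 71 min, Bakr→Task T6 86 min) adds 81.

Min total: 194 min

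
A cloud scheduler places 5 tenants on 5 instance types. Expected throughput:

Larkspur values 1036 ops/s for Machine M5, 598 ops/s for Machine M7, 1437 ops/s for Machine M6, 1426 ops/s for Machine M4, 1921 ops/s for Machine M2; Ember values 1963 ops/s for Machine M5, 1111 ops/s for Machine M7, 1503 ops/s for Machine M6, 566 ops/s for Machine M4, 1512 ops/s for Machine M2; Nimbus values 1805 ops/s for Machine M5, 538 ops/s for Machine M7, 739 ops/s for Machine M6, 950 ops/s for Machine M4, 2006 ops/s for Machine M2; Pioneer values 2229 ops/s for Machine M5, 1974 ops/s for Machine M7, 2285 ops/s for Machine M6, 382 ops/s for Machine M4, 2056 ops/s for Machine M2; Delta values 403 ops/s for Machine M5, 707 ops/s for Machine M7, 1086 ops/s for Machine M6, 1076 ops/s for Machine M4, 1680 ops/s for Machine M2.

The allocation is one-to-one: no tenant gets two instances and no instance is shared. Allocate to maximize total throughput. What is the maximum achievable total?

Treat this as an assignment problem: match each tenant to one instance.
Optimal: Larkspur→Machine M6 (1437 ops/s), Ember→Machine M5 (1963 ops/s), Nimbus→Machine M2 (2006 ops/s), Pioneer→Machine M7 (1974 ops/s), Delta→Machine M4 (1076 ops/s) — total 1437+1963+2006+1974+1076 = 8456 ops/s.
Max-entry greedy (repeatedly take the single best remaining cell) gives 8387 ops/s, worse by 69.
Next-best assignment: Larkspur→Machine M4, Ember→Machine M5, Nimbus→Machine M2, Pioneer→Machine M7, Delta→Machine M6 = 8455 ops/s.
No other one-to-one assignment exceeds 8456 ops/s.

Maximum total: 8456 ops/s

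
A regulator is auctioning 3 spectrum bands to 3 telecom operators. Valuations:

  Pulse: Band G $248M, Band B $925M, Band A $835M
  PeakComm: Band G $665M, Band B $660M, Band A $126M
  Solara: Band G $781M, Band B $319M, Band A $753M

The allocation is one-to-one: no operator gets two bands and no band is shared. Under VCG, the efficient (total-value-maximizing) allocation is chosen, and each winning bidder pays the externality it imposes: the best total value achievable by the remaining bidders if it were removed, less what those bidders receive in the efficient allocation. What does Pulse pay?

Pulse pays $23M.

Efficient allocation: Pulse→Band B ($925M), PeakComm→Band G ($665M), Solara→Band A ($753M); total welfare W = $2343M.
Pulse receives Band B at value $925M, so the others get W − 925 = $1418M.
Without Pulse: best allocation of the remaining 2 bidders over all 3 bands is PeakComm→Band B ($660M), Solara→Band G ($781M), total $1441M.
VCG payment = (others' best without Pulse) − (others' welfare with Pulse) = 1441 − 1418 = $23M.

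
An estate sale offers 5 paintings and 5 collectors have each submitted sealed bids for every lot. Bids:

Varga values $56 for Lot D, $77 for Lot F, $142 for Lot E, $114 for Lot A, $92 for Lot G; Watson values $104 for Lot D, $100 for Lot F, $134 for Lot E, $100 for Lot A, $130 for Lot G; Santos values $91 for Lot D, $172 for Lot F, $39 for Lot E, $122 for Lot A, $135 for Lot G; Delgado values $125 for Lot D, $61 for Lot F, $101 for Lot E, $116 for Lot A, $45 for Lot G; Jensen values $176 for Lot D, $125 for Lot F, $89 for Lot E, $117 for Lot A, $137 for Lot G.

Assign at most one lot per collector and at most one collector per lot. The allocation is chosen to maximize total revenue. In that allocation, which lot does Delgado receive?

Optimal: Varga→Lot E ($142), Watson→Lot G ($130), Santos→Lot F ($172), Delgado→Lot A ($116), Jensen→Lot D ($176) — total 142+130+172+116+176 = $736.
Row-greedy (each collector in turn takes its best remaining lot) gives $686, worse by 50.
Every other assignment is strictly worse.
Delgado's own top lot is Lot D ($125), but forcing Delgado→Lot D and reassigning the rest optimally gives only $686 — worse by 50.

Delgado receives Lot A.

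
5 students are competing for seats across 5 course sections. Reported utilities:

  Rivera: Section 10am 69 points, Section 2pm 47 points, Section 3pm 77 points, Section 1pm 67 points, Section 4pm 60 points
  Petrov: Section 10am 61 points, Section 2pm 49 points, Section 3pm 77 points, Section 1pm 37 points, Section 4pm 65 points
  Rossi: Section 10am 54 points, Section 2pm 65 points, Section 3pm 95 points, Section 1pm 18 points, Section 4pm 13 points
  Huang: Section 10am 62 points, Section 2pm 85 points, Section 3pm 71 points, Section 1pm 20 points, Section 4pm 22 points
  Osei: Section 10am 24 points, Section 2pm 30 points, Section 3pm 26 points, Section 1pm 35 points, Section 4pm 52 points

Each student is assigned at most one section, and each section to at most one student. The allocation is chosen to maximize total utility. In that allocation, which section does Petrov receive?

Petrov receives Section 10am.

This is the linear assignment problem.
Optimal: Rivera→Section 1pm (67 points), Petrov→Section 10am (61 points), Rossi→Section 3pm (95 points), Huang→Section 2pm (85 points), Osei→Section 4pm (52 points) — total 67+61+95+85+52 = 360 points.
Row-greedy (each student in turn takes its best remaining section) gives 304 points, worse by 56.
Next-best assignment: Rivera→Section 10am, Petrov→Section 4pm, Rossi→Section 3pm, Huang→Section 2pm, Osei→Section 1pm = 349 points.
Checked against all permutations: 360 points is optimal.
Petrov's own top section is Section 3pm (77 points), but forcing Petrov→Section 3pm and reassigning the rest optimally gives only 335 points — worse by 25.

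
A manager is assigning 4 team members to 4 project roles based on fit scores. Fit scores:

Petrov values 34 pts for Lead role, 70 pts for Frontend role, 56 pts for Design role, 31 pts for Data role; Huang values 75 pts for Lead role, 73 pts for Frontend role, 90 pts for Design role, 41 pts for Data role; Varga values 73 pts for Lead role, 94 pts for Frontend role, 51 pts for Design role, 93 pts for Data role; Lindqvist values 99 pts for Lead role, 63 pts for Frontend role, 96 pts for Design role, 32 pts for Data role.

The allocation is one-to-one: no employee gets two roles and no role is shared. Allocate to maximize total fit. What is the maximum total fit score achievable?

Optimal: Petrov→Frontend role (70 pts), Huang→Design role (90 pts), Varga→Data role (93 pts), Lindqvist→Lead role (99 pts) — total 70+90+93+99 = 352 pts.
Column-greedy (each role in turn goes to its best remaining employee) gives 314 pts, worse by 38.
Next-best assignment: Petrov→Frontend role, Huang→Lead role, Varga→Data role, Lindqvist→Design role = 334 pts.
Checked against all permutations: 352 pts is optimal.

Maximum total: 352 pts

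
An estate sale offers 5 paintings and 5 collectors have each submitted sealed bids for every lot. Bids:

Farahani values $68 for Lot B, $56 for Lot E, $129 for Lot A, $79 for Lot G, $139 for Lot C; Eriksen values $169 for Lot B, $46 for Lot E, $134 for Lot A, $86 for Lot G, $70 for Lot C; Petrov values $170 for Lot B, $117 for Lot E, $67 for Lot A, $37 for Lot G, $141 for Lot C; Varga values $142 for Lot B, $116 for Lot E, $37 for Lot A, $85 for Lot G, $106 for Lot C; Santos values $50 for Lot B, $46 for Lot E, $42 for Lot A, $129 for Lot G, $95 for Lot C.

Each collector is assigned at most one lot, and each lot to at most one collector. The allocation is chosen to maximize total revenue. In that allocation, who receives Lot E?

Varga receives Lot E.

Treat this as an assignment problem: match each collector to one lot.
Optimal: Farahani→Lot C ($139), Eriksen→Lot A ($134), Petrov→Lot B ($170), Varga→Lot E ($116), Santos→Lot G ($129) — total 139+134+170+116+129 = $688.
Varga's own top lot is Lot B ($142), but forcing Varga→Lot B and reassigning the rest optimally gives only $661 — worse by 27.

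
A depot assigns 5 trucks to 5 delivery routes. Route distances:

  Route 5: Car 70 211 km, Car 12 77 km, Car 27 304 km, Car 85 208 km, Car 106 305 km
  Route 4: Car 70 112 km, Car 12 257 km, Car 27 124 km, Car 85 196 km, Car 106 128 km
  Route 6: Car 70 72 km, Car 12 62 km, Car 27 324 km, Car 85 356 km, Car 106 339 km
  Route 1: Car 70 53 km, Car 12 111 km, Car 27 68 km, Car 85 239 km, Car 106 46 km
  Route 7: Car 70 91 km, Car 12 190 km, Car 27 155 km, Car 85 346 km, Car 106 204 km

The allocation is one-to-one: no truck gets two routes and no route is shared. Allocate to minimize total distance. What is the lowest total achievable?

Optimal: Car 70→Route 7 (91 km), Car 12→Route 6 (62 km), Car 27→Route 4 (124 km), Car 85→Route 5 (208 km), Car 106→Route 1 (46 km) — total 91+62+124+208+46 = 531 km.
Column-greedy (each route in turn goes to its cheapest remaining truck) gives 905 km, worse by 374.
Next-best assignment: Car 70→Route 6, Car 12→Route 5, Car 27→Route 7, Car 85→Route 4, Car 106→Route 1 = 546 km.
Swapping Car 85↔Car 106 (Car 85→Route 1 239 km, Car 106→Route 5 305 km) adds 290.

Minimum total: 531 km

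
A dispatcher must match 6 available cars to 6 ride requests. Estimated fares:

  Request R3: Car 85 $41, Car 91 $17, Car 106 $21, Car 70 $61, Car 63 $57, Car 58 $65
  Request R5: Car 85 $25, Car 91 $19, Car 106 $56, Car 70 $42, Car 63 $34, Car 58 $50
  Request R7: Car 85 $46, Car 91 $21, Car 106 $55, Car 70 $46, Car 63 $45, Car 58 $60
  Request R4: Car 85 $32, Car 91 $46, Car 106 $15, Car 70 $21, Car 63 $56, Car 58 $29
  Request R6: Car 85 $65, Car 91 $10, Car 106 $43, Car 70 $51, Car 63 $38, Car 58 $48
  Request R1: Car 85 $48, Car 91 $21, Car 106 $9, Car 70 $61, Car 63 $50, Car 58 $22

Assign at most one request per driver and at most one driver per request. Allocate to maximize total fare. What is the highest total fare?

Max total: $345

Optimal: Car 85→Request R6 ($65), Car 91→Request R4 ($46), Car 106→Request R5 ($56), Car 70→Request R1 ($61), Car 63→Request R3 ($57), Car 58→Request R7 ($60) — total 65+46+56+61+57+60 = $345.
Row-greedy (each driver in turn takes its best remaining request) gives $338, worse by 7.
Next-best assignment: Car 85→Request R6, Car 91→Request R4, Car 106→Request R5, Car 70→Request R3, Car 63→Request R1, Car 58→Request R7 = $338.
Swapping Car 91↔Car 70 (Car 91→Request R1 $21, Car 70→Request R4 $21) loses 65.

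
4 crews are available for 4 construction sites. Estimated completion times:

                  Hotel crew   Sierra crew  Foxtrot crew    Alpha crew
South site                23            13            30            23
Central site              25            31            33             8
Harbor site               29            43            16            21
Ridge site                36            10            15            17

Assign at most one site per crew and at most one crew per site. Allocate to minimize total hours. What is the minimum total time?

Minimum total: 57 hours

Treat this as an assignment problem: match each crew to one site.
Optimal: Hotel crew→South site (23 hours), Sierra crew→Ridge site (10 hours), Foxtrot crew→Harbor site (16 hours), Alpha crew→Central site (8 hours) — total 23+10+16+8 = 57 hours.
Column-greedy (each site in turn goes to its cheapest remaining crew) gives 73 hours, worse by 16.
Next-best assignment: Hotel crew→Harbor site, Sierra crew→South site, Foxtrot crew→Ridge site, Alpha crew→Central site = 65 hours.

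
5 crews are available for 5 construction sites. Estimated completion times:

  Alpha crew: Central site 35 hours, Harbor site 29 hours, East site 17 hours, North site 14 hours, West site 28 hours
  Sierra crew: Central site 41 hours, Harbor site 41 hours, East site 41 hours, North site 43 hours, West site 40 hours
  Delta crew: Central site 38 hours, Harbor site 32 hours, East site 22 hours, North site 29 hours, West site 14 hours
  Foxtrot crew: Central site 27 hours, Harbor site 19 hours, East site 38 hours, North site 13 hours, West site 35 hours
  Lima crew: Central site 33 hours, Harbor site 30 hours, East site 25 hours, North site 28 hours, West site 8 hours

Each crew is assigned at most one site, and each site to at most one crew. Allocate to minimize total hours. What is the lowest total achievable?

This is the linear assignment problem.
Optimal: Alpha crew→North site (14 hours), Sierra crew→Central site (41 hours), Delta crew→East site (22 hours), Foxtrot crew→Harbor site (19 hours), Lima crew→West site (8 hours) — total 14+41+22+19+8 = 104 hours.
Next-best assignment: Alpha crew→East site, Sierra crew→Central site, Delta crew→Harbor site, Foxtrot crew→North site, Lima crew→West site = 111 hours.

Min total: 104 hours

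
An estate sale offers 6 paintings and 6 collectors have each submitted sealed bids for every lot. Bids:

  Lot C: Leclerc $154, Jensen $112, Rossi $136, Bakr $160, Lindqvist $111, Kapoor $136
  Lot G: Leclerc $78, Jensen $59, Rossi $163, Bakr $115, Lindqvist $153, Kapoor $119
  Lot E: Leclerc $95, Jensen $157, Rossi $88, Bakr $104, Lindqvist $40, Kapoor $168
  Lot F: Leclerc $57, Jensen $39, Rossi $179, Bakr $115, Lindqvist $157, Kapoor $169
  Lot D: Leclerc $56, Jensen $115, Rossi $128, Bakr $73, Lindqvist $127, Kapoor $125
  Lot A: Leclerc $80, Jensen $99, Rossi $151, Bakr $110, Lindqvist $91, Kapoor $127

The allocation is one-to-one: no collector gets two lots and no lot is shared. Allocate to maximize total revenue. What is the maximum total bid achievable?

Maximum total: $880

Optimal: Leclerc→Lot C ($154), Jensen→Lot E ($157), Rossi→Lot G ($163), Bakr→Lot A ($110), Lindqvist→Lot D ($127), Kapoor→Lot F ($169) — total 154+157+163+110+127+169 = $880.
Row-greedy (each collector in turn takes its best remaining lot) gives $859, worse by 21.
Next-best assignment: Leclerc→Lot C, Jensen→Lot D, Rossi→Lot F, Bakr→Lot A, Lindqvist→Lot G, Kapoor→Lot E = $879.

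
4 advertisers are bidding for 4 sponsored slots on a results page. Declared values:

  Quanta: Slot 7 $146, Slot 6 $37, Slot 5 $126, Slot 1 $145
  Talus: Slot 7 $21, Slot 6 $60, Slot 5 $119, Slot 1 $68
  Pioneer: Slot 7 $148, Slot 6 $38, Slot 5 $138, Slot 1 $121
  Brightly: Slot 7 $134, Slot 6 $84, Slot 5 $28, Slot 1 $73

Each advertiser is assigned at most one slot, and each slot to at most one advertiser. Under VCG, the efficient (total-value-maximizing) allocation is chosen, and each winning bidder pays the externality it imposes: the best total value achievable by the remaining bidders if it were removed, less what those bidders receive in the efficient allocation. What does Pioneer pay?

Pioneer pays $50.

Efficient allocation: Quanta→Slot 1 ($145), Talus→Slot 5 ($119), Pioneer→Slot 7 ($148), Brightly→Slot 6 ($84); total welfare W = $496.
Pioneer receives Slot 7 at value $148, so the others get W − 148 = $348.
Without Pioneer: best allocation of the remaining 3 bidders over all 4 slots is Quanta→Slot 1 ($145), Talus→Slot 5 ($119), Brightly→Slot 7 ($134), total $398.
VCG payment = (others' best without Pioneer) − (others' welfare with Pioneer) = 398 − 348 = $50.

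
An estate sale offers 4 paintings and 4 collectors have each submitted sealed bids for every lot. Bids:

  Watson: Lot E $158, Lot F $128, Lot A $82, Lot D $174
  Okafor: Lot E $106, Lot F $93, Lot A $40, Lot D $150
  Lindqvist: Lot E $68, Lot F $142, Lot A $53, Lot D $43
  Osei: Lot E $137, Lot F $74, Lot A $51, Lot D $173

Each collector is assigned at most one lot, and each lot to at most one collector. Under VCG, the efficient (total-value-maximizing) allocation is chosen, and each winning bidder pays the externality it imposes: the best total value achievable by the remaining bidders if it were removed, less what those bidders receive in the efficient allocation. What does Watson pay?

Watson pays $74.

Efficient allocation: Watson→Lot E ($158), Okafor→Lot A ($40), Lindqvist→Lot F ($142), Osei→Lot D ($173); total welfare W = $513.
Watson receives Lot E at value $158, so the others get W − 158 = $355.
Without Watson: best allocation of the remaining 3 bidders over all 4 lots is Okafor→Lot D ($150), Lindqvist→Lot F ($142), Osei→Lot E ($137), total $429.
VCG payment = (others' best without Watson) − (others' welfare with Watson) = 429 − 355 = $74.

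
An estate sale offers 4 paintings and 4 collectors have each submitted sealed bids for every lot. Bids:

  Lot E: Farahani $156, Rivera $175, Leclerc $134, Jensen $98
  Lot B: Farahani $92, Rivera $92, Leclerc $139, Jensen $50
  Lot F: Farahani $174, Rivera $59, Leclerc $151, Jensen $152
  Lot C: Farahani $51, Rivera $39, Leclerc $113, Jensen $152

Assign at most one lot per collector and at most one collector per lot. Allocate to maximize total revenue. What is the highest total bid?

Max total: $640

Optimal: Farahani→Lot F ($174), Rivera→Lot E ($175), Leclerc→Lot B ($139), Jensen→Lot C ($152) — total 174+175+139+152 = $640.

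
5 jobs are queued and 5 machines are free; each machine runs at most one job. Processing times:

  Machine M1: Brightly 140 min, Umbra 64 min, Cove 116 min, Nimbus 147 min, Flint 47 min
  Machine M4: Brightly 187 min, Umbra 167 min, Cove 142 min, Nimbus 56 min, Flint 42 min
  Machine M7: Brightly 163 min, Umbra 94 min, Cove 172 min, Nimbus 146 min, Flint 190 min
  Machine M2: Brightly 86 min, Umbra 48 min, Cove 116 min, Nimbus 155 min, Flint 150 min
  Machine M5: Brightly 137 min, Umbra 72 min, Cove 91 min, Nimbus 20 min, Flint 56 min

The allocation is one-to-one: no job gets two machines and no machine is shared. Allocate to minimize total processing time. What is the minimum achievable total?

Min total: 358 min

Optimal: Brightly→Machine M2 (86 min), Umbra→Machine M7 (94 min), Cove→Machine M1 (116 min), Nimbus→Machine M5 (20 min), Flint→Machine M4 (42 min) — total 86+94+116+20+42 = 358 min.
Min-entry greedy (repeatedly take the single cheapest remaining cell) gives 389 min, worse by 31.
Next-best assignment: Brightly→Machine M2, Umbra→Machine M7, Cove→Machine M5, Nimbus→Machine M4, Flint→Machine M1 = 374 min.
Swapping Cove↔Nimbus (Cove→Machine M5 91 min, Nimbus→Machine M1 147 min) adds 102.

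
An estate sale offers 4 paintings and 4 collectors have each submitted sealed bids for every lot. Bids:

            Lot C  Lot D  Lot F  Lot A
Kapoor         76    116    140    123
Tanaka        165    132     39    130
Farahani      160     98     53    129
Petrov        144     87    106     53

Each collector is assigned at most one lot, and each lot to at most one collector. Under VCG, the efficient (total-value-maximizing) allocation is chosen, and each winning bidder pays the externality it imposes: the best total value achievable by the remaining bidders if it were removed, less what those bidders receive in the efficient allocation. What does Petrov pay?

Efficient allocation: Kapoor→Lot F ($140), Tanaka→Lot D ($132), Farahani→Lot A ($129), Petrov→Lot C ($144); total welfare W = $545.
Petrov receives Lot C at value $144, so the others get W − 144 = $401.
Without Petrov: best allocation of the remaining 3 bidders over all 4 lots is Kapoor→Lot F ($140), Tanaka→Lot C ($165), Farahani→Lot A ($129), total $434.
VCG payment = (others' best without Petrov) − (others' welfare with Petrov) = 434 − 401 = $33.

Petrov pays $33.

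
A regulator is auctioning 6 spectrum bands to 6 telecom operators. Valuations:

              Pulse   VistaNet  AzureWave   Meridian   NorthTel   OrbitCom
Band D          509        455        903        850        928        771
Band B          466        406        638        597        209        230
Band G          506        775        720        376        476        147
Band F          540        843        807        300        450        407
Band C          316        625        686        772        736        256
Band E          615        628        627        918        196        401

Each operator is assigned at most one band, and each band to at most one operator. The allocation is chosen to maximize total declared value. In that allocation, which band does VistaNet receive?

Optimal: Pulse→Band B ($466M), VistaNet→Band G ($775M), AzureWave→Band F ($807M), Meridian→Band E ($918M), NorthTel→Band C ($736M), OrbitCom→Band D ($771M) — total 466+775+807+918+736+771 = $4473M.
Checked against all permutations: $4473M is optimal.
VistaNet's own top band is Band F ($843M), but forcing VistaNet→Band F and reassigning the rest optimally gives only $4454M — worse by 19.

VistaNet receives Band G.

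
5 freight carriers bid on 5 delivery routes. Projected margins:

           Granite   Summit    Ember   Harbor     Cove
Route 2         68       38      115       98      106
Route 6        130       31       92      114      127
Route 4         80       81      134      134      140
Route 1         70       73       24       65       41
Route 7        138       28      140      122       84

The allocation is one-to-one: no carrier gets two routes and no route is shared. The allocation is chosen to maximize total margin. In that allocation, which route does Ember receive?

Optimal: Granite→Route 7 ($138k), Summit→Route 1 ($73k), Ember→Route 2 ($115k), Harbor→Route 4 ($134k), Cove→Route 6 ($127k) — total 138+73+115+134+127 = $587k.
Max-entry greedy (repeatedly take the single best remaining cell) gives $581k, worse by 6.
Swapping Harbor↔Summit (Harbor→Route 1 $65k, Summit→Route 4 $81k) loses 61.
Ember's own top route is Route 7 ($140k), but forcing Ember→Route 7 and reassigning the rest optimally gives only $583k — worse by 4.

Ember receives Route 2.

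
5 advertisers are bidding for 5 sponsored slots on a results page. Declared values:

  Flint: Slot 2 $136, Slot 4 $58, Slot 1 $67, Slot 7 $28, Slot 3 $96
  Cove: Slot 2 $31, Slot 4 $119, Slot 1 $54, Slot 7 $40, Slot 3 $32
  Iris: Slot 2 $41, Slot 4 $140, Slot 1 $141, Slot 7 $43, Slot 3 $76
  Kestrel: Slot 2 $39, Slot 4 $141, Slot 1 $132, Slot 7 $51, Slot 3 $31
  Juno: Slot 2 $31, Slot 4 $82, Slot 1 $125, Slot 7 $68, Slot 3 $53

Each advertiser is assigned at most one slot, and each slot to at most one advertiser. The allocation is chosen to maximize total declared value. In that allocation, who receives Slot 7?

Optimal: Flint→Slot 2 ($136), Cove→Slot 4 ($119), Iris→Slot 3 ($76), Kestrel→Slot 1 ($132), Juno→Slot 7 ($68) — total 136+119+76+132+68 = $531.
Max-entry greedy (repeatedly take the single best remaining cell) gives $518, worse by 13.
Swapping Cove↔Juno (Cove→Slot 7 $40, Juno→Slot 4 $82) loses 65.
Checked against all permutations: $531 is optimal.
Juno's own top slot is Slot 1 ($125), but forcing Juno→Slot 1 and reassigning the rest optimally gives only $518 — worse by 13.

Juno receives Slot 7.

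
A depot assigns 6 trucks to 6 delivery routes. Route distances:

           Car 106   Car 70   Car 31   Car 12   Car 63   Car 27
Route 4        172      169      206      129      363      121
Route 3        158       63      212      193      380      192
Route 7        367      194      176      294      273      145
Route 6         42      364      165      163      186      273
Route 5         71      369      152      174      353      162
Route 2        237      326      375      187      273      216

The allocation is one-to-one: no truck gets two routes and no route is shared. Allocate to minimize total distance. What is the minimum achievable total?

Minimum total: 804 km

This is the linear assignment problem.
Optimal: Car 106→Route 6 (42 km), Car 70→Route 3 (63 km), Car 31→Route 5 (152 km), Car 12→Route 4 (129 km), Car 63→Route 2 (273 km), Car 27→Route 7 (145 km) — total 42+63+152+129+273+145 = 804 km.
Column-greedy (each route in turn goes to its cheapest remaining truck) gives 849 km, worse by 45.
Checked against all permutations: 804 km is optimal.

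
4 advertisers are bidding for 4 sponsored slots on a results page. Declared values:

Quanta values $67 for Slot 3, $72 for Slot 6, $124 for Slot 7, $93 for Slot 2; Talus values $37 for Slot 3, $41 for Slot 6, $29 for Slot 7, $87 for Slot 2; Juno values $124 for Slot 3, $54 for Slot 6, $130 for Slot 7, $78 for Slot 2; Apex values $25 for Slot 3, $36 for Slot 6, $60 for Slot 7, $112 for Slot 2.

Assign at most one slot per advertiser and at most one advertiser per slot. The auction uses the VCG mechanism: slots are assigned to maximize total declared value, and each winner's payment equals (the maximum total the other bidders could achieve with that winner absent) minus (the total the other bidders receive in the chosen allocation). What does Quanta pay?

Efficient allocation: Quanta→Slot 7 ($124), Talus→Slot 6 ($41), Juno→Slot 3 ($124), Apex→Slot 2 ($112); total welfare W = $401.
Quanta receives Slot 7 at value $124, so the others get W − 124 = $277.
Without Quanta: best allocation of the remaining 3 bidders over all 4 slots is Talus→Slot 6 ($41), Juno→Slot 7 ($130), Apex→Slot 2 ($112), total $283.
VCG payment = (others' best without Quanta) − (others' welfare with Quanta) = 283 − 277 = $6.

Quanta pays $6.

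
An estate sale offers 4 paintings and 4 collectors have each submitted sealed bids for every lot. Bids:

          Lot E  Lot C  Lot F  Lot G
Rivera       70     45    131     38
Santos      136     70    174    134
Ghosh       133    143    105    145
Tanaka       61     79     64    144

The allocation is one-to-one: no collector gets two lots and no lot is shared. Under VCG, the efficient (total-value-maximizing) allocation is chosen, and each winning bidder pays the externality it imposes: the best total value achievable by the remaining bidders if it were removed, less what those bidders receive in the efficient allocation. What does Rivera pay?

Efficient allocation: Rivera→Lot F ($131), Santos→Lot E ($136), Ghosh→Lot C ($143), Tanaka→Lot G ($144); total welfare W = $554.
Rivera receives Lot F at value $131, so the others get W − 131 = $423.
Without Rivera: best allocation of the remaining 3 bidders over all 4 lots is Santos→Lot F ($174), Ghosh→Lot C ($143), Tanaka→Lot G ($144), total $461.
VCG payment = (others' best without Rivera) − (others' welfare with Rivera) = 461 − 423 = $38.

Rivera pays $38.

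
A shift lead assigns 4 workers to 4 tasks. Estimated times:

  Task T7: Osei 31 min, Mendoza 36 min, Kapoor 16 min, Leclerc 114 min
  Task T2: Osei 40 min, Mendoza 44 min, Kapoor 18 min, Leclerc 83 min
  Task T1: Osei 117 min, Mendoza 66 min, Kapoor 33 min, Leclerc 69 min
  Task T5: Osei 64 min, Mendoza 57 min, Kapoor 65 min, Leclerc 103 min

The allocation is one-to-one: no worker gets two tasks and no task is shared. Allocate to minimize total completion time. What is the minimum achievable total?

Minimum total: 175 min

This is the linear assignment problem.
Optimal: Osei→Task T7 (31 min), Mendoza→Task T5 (57 min), Kapoor→Task T2 (18 min), Leclerc→Task T1 (69 min) — total 31+57+18+69 = 175 min.
Swapping Osei↔Leclerc (Osei→Task T1 117 min, Leclerc→Task T7 114 min) adds 131.
Checked against all permutations: 175 min is optimal.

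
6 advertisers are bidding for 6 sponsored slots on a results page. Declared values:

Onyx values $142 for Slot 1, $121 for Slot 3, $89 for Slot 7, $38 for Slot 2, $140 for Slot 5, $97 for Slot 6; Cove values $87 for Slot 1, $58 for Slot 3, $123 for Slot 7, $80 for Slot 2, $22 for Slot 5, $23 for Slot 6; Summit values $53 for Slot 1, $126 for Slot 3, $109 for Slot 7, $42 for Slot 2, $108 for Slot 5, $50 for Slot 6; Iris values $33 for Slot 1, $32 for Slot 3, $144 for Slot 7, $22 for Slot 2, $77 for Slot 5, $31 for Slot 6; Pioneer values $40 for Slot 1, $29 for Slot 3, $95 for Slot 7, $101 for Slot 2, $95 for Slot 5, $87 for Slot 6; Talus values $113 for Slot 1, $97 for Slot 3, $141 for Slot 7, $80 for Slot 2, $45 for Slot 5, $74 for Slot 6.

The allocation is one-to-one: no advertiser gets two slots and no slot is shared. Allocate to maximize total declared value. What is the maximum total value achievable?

Optimal: Onyx→Slot 5 ($140), Cove→Slot 2 ($80), Summit→Slot 3 ($126), Iris→Slot 7 ($144), Pioneer→Slot 6 ($87), Talus→Slot 1 ($113) — total 140+80+126+144+87+113 = $690.
Row-greedy (each advertiser in turn takes its best remaining slot) gives $643, worse by 47.
Every other assignment is strictly worse.

Max total: $690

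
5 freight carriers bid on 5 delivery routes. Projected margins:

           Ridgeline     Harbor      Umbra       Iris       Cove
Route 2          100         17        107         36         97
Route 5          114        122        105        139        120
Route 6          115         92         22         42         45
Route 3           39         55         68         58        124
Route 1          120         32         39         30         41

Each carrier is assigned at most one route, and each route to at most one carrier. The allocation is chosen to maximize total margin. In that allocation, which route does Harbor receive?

Harbor receives Route 6.

Treat this as an assignment problem: match each carrier to one route.
Optimal: Ridgeline→Route 1 ($120k), Harbor→Route 6 ($92k), Umbra→Route 2 ($107k), Iris→Route 5 ($139k), Cove→Route 3 ($124k) — total 120+92+107+139+124 = $582k.
Column-greedy (each route in turn goes to its best remaining carrier) gives $517k, worse by 65.
Harbor's own top route is Route 5 ($122k), but forcing Harbor→Route 5 and reassigning the rest optimally gives only $515k — worse by 67.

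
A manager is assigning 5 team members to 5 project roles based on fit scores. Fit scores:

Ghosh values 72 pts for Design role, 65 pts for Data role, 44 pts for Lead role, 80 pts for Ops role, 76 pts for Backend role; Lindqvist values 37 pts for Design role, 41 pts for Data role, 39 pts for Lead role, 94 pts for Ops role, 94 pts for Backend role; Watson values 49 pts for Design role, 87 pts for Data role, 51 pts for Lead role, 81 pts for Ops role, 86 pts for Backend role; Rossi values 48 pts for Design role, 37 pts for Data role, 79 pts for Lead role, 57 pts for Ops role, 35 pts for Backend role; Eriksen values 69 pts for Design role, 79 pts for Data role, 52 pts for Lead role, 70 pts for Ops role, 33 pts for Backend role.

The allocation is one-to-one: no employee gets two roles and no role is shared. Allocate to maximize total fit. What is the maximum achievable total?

Max total: 410 pts

Optimal: Ghosh→Design role (72 pts), Lindqvist→Ops role (94 pts), Watson→Backend role (86 pts), Rossi→Lead role (79 pts), Eriksen→Data role (79 pts) — total 72+94+86+79+79 = 410 pts.
Row-greedy (each employee in turn takes its best remaining role) gives 409 pts, worse by 1.
Every other assignment is strictly worse.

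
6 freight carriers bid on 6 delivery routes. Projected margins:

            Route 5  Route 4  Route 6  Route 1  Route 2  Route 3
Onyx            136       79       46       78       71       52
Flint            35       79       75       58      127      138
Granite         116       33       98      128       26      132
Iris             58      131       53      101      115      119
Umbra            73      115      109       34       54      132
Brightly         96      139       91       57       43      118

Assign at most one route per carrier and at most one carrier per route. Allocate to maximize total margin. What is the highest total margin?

Max total: $765k

This is a one-to-one assignment (maximum-weight bipartite matching).
Optimal: Onyx→Route 5 ($136k), Flint→Route 3 ($138k), Granite→Route 1 ($128k), Iris→Route 2 ($115k), Umbra→Route 6 ($109k), Brightly→Route 4 ($139k) — total 136+138+128+115+109+139 = $765k.
Row-greedy (each carrier in turn takes its best remaining route) gives $685k, worse by 80.
Checked against all permutations: $765k is optimal.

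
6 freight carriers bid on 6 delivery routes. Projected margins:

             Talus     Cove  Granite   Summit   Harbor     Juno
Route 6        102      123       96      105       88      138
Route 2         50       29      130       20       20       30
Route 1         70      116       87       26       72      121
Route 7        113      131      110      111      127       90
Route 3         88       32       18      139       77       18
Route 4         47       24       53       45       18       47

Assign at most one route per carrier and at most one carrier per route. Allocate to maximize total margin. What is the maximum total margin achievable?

Optimal: Talus→Route 4 ($47k), Cove→Route 1 ($116k), Granite→Route 2 ($130k), Summit→Route 3 ($139k), Harbor→Route 7 ($127k), Juno→Route 6 ($138k) — total 47+116+130+139+127+138 = $697k.

Max total: $697k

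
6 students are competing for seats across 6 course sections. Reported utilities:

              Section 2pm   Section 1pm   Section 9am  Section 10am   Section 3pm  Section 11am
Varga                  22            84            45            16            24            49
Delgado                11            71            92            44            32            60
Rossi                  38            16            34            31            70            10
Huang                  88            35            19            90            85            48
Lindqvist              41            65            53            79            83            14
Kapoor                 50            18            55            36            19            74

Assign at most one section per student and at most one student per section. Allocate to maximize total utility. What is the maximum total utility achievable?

Treat this as an assignment problem: match each student to one section.
Optimal: Varga→Section 1pm (84 points), Delgado→Section 9am (92 points), Rossi→Section 3pm (70 points), Huang→Section 2pm (88 points), Lindqvist→Section 10am (79 points), Kapoor→Section 11am (74 points) — total 84+92+70+88+79+74 = 487 points.
Row-greedy (each student in turn takes its best remaining section) gives 451 points, worse by 36.

Maximum total: 487 points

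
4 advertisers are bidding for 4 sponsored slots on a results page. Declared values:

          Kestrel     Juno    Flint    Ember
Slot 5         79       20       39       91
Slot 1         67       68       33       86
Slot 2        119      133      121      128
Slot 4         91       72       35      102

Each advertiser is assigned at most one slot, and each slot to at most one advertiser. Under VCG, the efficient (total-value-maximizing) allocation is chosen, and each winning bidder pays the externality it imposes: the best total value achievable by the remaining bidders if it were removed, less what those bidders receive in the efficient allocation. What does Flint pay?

Efficient allocation: Kestrel→Slot 4 ($91), Juno→Slot 1 ($68), Flint→Slot 2 ($121), Ember→Slot 5 ($91); total welfare W = $371.
Flint receives Slot 2 at value $121, so the others get W − 121 = $250.
Without Flint: best allocation of the remaining 3 bidders over all 4 slots is Kestrel→Slot 4 ($91), Juno→Slot 2 ($133), Ember→Slot 5 ($91), total $315.
VCG payment = (others' best without Flint) − (others' welfare with Flint) = 315 − 250 = $65.

Flint pays $65.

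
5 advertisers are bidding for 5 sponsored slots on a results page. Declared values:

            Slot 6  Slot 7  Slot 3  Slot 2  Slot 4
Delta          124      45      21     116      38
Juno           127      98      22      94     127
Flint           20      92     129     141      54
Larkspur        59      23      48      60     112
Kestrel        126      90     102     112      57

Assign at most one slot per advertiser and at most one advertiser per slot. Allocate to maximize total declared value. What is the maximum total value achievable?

Maximum total: $581

Treat this as an assignment problem: match each advertiser to one slot.
Optimal: Delta→Slot 2 ($116), Juno→Slot 7 ($98), Flint→Slot 3 ($129), Larkspur→Slot 4 ($112), Kestrel→Slot 6 ($126) — total 116+98+129+112+126 = $581.
Column-greedy (each slot in turn goes to its best remaining advertiser) gives $549, worse by 32.
Next-best assignment: Delta→Slot 6, Juno→Slot 7, Flint→Slot 2, Larkspur→Slot 4, Kestrel→Slot 3 = $577.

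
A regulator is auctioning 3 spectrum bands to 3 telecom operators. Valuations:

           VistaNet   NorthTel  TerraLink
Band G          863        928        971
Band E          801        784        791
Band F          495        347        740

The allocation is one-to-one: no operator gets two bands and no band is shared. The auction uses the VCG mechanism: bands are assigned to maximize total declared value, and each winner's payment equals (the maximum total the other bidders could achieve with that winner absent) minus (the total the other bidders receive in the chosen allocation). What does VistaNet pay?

Efficient allocation: VistaNet→Band E ($801M), NorthTel→Band G ($928M), TerraLink→Band F ($740M); total welfare W = $2469M.
VistaNet receives Band E at value $801M, so the others get W − 801 = $1668M.
Without VistaNet: best allocation of the remaining 2 bidders over all 3 bands is NorthTel→Band E ($784M), TerraLink→Band G ($971M), total $1755M.
VCG payment = (others' best without VistaNet) − (others' welfare with VistaNet) = 1755 − 1668 = $87M.

VistaNet pays $87M.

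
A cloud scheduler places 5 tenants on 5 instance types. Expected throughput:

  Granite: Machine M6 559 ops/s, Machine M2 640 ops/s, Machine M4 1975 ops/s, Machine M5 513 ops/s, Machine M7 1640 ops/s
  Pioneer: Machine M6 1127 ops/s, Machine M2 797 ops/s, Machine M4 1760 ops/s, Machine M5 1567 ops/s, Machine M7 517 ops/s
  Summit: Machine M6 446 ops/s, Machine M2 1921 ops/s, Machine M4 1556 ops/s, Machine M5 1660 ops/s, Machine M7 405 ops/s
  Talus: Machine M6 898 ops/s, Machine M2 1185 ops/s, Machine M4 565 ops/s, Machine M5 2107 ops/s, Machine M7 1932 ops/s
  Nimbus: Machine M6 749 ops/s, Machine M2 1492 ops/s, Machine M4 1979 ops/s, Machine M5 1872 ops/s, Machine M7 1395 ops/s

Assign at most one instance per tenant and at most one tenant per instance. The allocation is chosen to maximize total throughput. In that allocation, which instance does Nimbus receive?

Nimbus receives Machine M5.

Treat this as an assignment problem: match each tenant to one instance.
Optimal: Granite→Machine M4 (1975 ops/s), Pioneer→Machine M6 (1127 ops/s), Summit→Machine M2 (1921 ops/s), Talus→Machine M7 (1932 ops/s), Nimbus→Machine M5 (1872 ops/s) — total 1975+1127+1921+1932+1872 = 8827 ops/s.
Column-greedy (each instance in turn goes to its best remaining tenant) gives 8774 ops/s, worse by 53.
Next-best assignment: Granite→Machine M7, Pioneer→Machine M6, Summit→Machine M2, Talus→Machine M5, Nimbus→Machine M4 = 8774 ops/s.
Nimbus's own top instance is Machine M4 (1979 ops/s), but forcing Nimbus→Machine M4 and reassigning the rest optimally gives only 8774 ops/s — worse by 53.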